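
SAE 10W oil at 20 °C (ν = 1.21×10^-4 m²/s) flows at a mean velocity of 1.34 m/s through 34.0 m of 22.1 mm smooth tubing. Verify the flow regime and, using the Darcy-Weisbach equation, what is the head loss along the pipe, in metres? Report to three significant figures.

h_f ≈ 36.8 m

Re = VD/ν = 1.34·0.02210/1.21×10^-4 = 245 → laminar (Re < 2300)
f = 64/Re = 0.2615
h_f = f(L/D)V²/(2g) = 0.2615·(34.0/0.02210)·1.34²/(2·9.81) = 36.82 m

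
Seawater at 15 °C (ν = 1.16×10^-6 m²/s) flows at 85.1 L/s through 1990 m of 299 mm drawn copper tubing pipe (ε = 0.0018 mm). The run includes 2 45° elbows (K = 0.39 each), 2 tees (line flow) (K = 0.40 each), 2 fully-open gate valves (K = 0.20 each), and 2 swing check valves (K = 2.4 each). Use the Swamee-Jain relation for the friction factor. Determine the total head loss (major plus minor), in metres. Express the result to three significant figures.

H_L ≈ 7.65 m

V = 4Q/(πD²) = 1.212 m/s; V²/2g = 0.07487 m
Re = 3.12×10^5, ε/D = 6.02×10^-6 → f = 0.01434 (Swamee-Jain)
Major: h_f = f(L/D)·V²/2g = 0.01434·6656·0.07487 = 7.145 m
Minor: ΣK = 6.78; h_m = ΣK·V²/2g = 0.5076 m
Total H_L = 7.145 + 0.5076 = 7.652 m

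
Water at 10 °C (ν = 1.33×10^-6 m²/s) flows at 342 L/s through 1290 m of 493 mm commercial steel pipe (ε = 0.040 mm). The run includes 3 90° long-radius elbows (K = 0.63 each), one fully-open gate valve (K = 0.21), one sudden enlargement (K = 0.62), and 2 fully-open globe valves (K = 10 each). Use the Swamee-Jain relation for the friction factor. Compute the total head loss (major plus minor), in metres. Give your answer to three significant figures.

V = 4Q/(πD²) = 1.792 m/s; V²/2g = 0.1636 m
Re = 6.64×10^5, ε/D = 8.11×10^-5 → f = 0.01378 (Swamee-Jain)
Major: h_f = f(L/D)·V²/2g = 0.01378·2617·0.1636 = 5.897 m
Minor: ΣK = 22.7; h_m = ΣK·V²/2g = 3.717 m
Total H_L = 5.897 + 3.717 = 9.614 m

H_L ≈ 9.61 m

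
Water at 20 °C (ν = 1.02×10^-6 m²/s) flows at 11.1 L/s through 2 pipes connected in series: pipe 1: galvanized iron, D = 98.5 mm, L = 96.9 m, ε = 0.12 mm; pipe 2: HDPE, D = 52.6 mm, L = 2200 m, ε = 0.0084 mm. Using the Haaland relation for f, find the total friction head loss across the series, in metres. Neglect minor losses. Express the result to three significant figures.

Pipe 1: V = 1.457 m/s, Re = 1.41×10^5, ε/D = 0.00122, f = 0.02216, h_1 = f(L/D)V²/2g = 2.358 m
Pipe 2: V = 5.108 m/s, Re = 2.63×10^5, ε/D = 1.60×10^-4, f = 0.01599, h_2 = f(L/D)V²/2g = 889.7 m
Series → Q common, losses add: H = Σh = 892.1 m

H ≈ 892 m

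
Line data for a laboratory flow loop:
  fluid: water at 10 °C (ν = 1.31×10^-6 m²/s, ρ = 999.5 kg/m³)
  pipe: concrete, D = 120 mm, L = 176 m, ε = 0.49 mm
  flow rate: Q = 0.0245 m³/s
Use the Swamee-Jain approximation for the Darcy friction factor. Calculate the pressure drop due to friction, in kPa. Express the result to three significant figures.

Δp ≈ 101 kPa

V = 4Q/(πD²) = 4·0.0245/(π·0.120²) = 2.166 m/s
Re = VD/ν = 2.166·0.120/1.31×10^-6 = 1.98×10^5 → turbulent
ε/D = 0.49/120 = 0.00408
Swamee-Jain: f = 0.02932
h_f = f(L/D)V²/(2g) = 0.02932·(176/0.120)·2.166²/(2·9.81) = 10.28 m
Δp = ρg·h_f = 999.5·9.81·10.28 = 100.8 kPa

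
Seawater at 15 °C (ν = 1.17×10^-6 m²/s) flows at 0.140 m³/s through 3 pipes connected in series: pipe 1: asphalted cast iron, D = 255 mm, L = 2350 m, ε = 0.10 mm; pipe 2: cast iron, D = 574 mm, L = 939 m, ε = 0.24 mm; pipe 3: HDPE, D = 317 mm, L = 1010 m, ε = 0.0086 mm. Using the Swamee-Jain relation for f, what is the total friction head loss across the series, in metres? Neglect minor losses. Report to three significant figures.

H ≈ 67.0 m

Pipe 1: V = 2.741 m/s, Re = 5.97×10^5, ε/D = 3.92×10^-4, f = 0.01689, h_1 = f(L/D)V²/2g = 59.63 m
Pipe 2: V = 0.5410 m/s, Re = 2.65×10^5, ε/D = 4.18×10^-4, f = 0.01802, h_2 = f(L/D)V²/2g = 0.4397 m
Pipe 3: V = 1.774 m/s, Re = 4.81×10^5, ε/D = 2.71×10^-5, f = 0.01360, h_3 = f(L/D)V²/2g = 6.947 m
Series → Q common, losses add: H = Σh = 67.02 m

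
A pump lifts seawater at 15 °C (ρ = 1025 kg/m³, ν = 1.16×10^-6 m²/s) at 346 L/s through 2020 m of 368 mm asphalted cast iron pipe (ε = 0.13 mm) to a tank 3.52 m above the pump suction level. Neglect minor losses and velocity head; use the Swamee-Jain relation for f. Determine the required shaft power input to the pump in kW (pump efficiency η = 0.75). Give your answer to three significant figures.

P_shaft ≈ 239 kW

V = 4Q/(πD²) = 3.253 m/s; Re = 1.03×10^6; ε/D = 3.53×10^-4; f = 0.01619
h_f = f(L/D)V²/2g = 47.94 m
Total head H = z + h_f = 3.52 + 47.94 = 51.46 m
P_hyd = ρgQH = 1025·9.81·0.346·51.46 = 179.0 kW
P_shaft = P_hyd/η = 179.0/0.75 = 238.7 kW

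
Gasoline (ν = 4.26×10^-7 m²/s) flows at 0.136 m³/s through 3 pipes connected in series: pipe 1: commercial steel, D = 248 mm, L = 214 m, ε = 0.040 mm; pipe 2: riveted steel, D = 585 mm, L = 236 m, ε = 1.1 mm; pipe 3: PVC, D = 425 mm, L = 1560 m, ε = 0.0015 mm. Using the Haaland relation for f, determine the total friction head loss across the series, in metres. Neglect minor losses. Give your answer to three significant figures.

Pipe 1: V = 2.815 m/s, Re = 1.64×10^6, ε/D = 1.61×10^-4, f = 0.01380, h_1 = f(L/D)V²/2g = 4.811 m
Pipe 2: V = 0.5060 m/s, Re = 6.95×10^5, ε/D = 0.00188, f = 0.02333, h_2 = f(L/D)V²/2g = 0.1228 m
Pipe 3: V = 0.9587 m/s, Re = 9.56×10^5, ε/D = 3.53×10^-6, f = 0.01173, h_3 = f(L/D)V²/2g = 2.017 m
Series → Q common, losses add: H = Σh = 6.951 m

H ≈ 6.95 m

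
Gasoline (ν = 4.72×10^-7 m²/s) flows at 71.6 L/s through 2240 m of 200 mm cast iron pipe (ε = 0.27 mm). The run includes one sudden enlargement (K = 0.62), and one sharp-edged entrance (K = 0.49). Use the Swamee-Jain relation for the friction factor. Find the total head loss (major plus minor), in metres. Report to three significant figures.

V = 4Q/(πD²) = 2.279 m/s; V²/2g = 0.2647 m
Re = 9.66×10^5, ε/D = 0.00135 → f = 0.02149 (Swamee-Jain)
Major: h_f = f(L/D)·V²/2g = 0.02149·11200·0.2647 = 63.72 m
Minor: ΣK = 1.11; h_m = ΣK·V²/2g = 0.2939 m
Total H_L = 63.72 + 0.2939 = 64.02 m

H_L ≈ 64.0 m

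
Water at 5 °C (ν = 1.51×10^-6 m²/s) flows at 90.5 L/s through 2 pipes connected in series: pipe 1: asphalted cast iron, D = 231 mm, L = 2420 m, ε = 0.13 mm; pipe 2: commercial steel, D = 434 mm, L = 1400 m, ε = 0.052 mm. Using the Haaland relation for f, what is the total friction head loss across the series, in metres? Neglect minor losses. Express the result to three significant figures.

Pipe 1: V = 2.159 m/s, Re = 3.30×10^5, ε/D = 5.63×10^-4, f = 0.01833, h_1 = f(L/D)V²/2g = 45.63 m
Pipe 2: V = 0.6118 m/s, Re = 1.76×10^5, ε/D = 1.20×10^-4, f = 0.01666, h_2 = f(L/D)V²/2g = 1.025 m
Series → Q common, losses add: H = Σh = 46.65 m

H ≈ 46.7 m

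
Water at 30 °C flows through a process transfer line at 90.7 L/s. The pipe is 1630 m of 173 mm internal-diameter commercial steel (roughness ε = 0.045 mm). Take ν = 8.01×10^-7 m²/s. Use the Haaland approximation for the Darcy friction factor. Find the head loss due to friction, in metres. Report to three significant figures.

h_f ≈ 110 m

V = 4Q/(πD²) = 4·0.0907/(π·0.173²) = 3.859 m/s
Re = VD/ν = 3.859·0.173/8.01×10^-7 = 8.33×10^5 → turbulent
ε/D = 0.045/173 = 2.60×10^-4
Haaland: f = 0.01535
h_f = f(L/D)V²/(2g) = 0.01535·(1630/0.173)·3.859²/(2·9.81) = 109.8 m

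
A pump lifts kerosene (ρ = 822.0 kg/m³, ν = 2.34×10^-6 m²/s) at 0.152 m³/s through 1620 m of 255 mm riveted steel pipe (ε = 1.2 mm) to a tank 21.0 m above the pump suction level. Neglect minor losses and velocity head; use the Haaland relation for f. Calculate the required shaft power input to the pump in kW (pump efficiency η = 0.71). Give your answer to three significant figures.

V = 4Q/(πD²) = 2.976 m/s; Re = 3.24×10^5; ε/D = 0.00471; f = 0.03016
h_f = f(L/D)V²/2g = 86.50 m
Total head H = z + h_f = 21.0 + 86.50 = 107.5 m
P_hyd = ρgQH = 822.0·9.81·0.152·107.5 = 131.8 kW
P_shaft = P_hyd/η = 131.8/0.71 = 185.6 kW

P_shaft ≈ 186 kW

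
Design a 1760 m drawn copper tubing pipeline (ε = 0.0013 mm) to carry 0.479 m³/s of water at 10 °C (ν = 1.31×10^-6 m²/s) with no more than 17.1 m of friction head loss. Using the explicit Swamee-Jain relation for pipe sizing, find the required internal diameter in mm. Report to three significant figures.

D ≈ 475 mm

Swamee-Jain (Type III): D = 0.66·[ε^1.25·(LQ²/(gh_f))^4.75 + ν·Q^9.4·(L/(gh_f))^5.2]^0.04
LQ²/(gh_f) = 2.407; L/(gh_f) = 10.49
Term 1 = ε^1.25·(…)^4.75 = 2.85×10^-6; Term 2 = ν·Q^9.4·(…)^5.2 = 2.64×10^-4
D = 0.66·(2.85×10^-6 + 2.64×10^-4)^0.04 = 0.4749 m = 475 mm
Check: V = 2.70 m/s, Re = 9.80×10^5, f = 0.01171, h_f = 16.2 m ≈ 17.1 m ✓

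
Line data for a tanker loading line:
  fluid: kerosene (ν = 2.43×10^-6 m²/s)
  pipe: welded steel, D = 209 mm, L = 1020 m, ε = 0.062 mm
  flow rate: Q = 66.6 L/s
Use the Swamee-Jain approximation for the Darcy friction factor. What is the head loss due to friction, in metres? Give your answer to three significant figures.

V = 4Q/(πD²) = 4·0.0666/(π·0.209²) = 1.941 m/s
Re = VD/ν = 1.941·0.209/2.43×10^-6 = 1.67×10^5 → turbulent
ε/D = 0.062/209 = 2.97×10^-4
Swamee-Jain: f = 0.01815
h_f = f(L/D)V²/(2g) = 0.01815·(1020/0.209)·1.941²/(2·9.81) = 17.02 m

h_f ≈ 17.0 m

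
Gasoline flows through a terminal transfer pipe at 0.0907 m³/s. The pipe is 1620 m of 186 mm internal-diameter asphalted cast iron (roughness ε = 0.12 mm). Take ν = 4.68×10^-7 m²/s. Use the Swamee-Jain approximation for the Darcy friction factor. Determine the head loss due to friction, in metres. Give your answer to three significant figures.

h_f ≈ 89.5 m

V = 4Q/(πD²) = 4·0.0907/(π·0.186²) = 3.338 m/s
Re = VD/ν = 3.338·0.186/4.68×10^-7 = 1.33×10^6 → turbulent
ε/D = 0.12/186 = 6.45×10^-4
Swamee-Jain: f = 0.01810
h_f = f(L/D)V²/(2g) = 0.01810·(1620/0.186)·3.338²/(2·9.81) = 89.53 m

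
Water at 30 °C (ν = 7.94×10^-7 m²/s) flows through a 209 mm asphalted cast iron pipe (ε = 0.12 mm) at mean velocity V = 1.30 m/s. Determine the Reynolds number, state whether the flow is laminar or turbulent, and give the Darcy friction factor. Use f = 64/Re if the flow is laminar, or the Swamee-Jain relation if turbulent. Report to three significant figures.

Re ≈ 3.42×10^5; turbulent; f ≈ 0.0186

Re = VD/ν = 1.300·0.209/7.94×10^-7 = 3.42×10^5
Re > 4000 → turbulent; ε/D = 5.74×10^-4
Swamee-Jain: f = 0.01859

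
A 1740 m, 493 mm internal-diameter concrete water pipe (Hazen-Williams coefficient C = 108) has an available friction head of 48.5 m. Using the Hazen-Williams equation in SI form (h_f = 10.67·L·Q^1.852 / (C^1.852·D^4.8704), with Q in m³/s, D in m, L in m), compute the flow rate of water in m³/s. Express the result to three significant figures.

Rearranging: Q = [h_f·C^1.852·D^4.8704 / (10.67·L)]^(1/1.852)
Q = [48.5·108^1.852·0.493^4.8704 / (10.67·1740)]^0.540 = 0.6776 m³/s

Q ≈ 0.678 m³/s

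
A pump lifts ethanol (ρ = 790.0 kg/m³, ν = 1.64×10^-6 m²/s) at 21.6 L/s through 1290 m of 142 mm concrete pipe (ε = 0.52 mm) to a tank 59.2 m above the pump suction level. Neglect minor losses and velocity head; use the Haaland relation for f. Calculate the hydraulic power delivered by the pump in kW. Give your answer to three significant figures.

V = 4Q/(πD²) = 1.364 m/s; Re = 1.18×10^5; ε/D = 0.00366; f = 0.02863
h_f = f(L/D)V²/2g = 24.66 m
Total head H = z + h_f = 59.2 + 24.66 = 83.86 m
P_hyd = ρgQH = 790.0·9.81·0.0216·83.86 = 14.04 kW

P_hyd ≈ 14.0 kW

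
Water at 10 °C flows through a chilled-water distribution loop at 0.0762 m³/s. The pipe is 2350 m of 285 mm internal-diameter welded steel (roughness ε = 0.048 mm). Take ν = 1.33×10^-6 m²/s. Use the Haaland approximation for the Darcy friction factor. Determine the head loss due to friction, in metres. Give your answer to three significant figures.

h_f ≈ 9.67 m

V = 4Q/(πD²) = 4·0.0762/(π·0.285²) = 1.194 m/s
Re = VD/ν = 1.194·0.285/1.33×10^-6 = 2.56×10^5 → turbulent
ε/D = 0.048/285 = 1.68×10^-4
Haaland: f = 0.01612
h_f = f(L/D)V²/(2g) = 0.01612·(2350/0.285)·1.194²/(2·9.81) = 9.666 m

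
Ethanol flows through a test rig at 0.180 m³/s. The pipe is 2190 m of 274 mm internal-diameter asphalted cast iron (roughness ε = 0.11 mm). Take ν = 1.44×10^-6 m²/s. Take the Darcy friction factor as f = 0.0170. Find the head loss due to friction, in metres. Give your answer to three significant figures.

V = 4Q/(πD²) = 4·0.180/(π·0.274²) = 3.053 m/s
h_f = f(L/D)V²/(2g) = 0.01700·(2190/0.274)·3.053²/(2·9.81) = 64.54 m

h_f ≈ 64.5 m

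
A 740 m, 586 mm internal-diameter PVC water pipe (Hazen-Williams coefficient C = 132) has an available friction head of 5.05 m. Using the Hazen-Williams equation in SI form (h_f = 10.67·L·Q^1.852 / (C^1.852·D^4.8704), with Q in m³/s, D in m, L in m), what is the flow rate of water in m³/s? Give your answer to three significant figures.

Q ≈ 0.610 m³/s

Rearranging: Q = [h_f·C^1.852·D^4.8704 / (10.67·L)]^(1/1.852)
Q = [5.05·132^1.852·0.586^4.8704 / (10.67·740)]^0.540 = 0.6103 m³/s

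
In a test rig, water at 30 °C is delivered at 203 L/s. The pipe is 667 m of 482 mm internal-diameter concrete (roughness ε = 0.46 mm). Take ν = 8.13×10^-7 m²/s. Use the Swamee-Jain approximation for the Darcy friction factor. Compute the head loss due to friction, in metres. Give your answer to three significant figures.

V = 4Q/(πD²) = 4·0.203/(π·0.482²) = 1.113 m/s
Re = VD/ν = 1.113·0.482/8.13×10^-7 = 6.60×10^5 → turbulent
ε/D = 0.46/482 = 9.54×10^-4
Swamee-Jain: f = 0.02000
h_f = f(L/D)V²/(2g) = 0.02000·(667/0.482)·1.113²/(2·9.81) = 1.746 m

h_f ≈ 1.75 m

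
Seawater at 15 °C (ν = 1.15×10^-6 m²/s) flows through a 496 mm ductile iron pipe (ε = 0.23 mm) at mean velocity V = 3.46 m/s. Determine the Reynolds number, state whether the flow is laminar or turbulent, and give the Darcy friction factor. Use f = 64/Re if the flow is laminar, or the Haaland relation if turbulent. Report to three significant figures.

Re ≈ 1.49×10^6; turbulent; f ≈ 0.0168

Re = VD/ν = 3.460·0.496/1.15×10^-6 = 1.49×10^6
Re > 4000 → turbulent; ε/D = 4.64×10^-4
Haaland: f = 0.01677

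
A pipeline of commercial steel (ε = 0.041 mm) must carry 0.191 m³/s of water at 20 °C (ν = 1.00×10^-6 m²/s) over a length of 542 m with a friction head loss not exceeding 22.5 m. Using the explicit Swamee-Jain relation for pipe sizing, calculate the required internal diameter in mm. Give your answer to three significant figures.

Swamee-Jain (Type III): D = 0.66·[ε^1.25·(LQ²/(gh_f))^4.75 + ν·Q^9.4·(L/(gh_f))^5.2]^0.04
LQ²/(gh_f) = 0.08958; L/(gh_f) = 2.456
Term 1 = ε^1.25·(…)^4.75 = 3.46×10^-11; Term 2 = ν·Q^9.4·(…)^5.2 = 1.86×10^-11
D = 0.66·(3.46×10^-11 + 1.86×10^-11)^0.04 = 0.2562 m = 256 mm
Check: V = 3.70 m/s, Re = 9.49×10^5, f = 0.01436, h_f = 21.2 m ≈ 22.5 m ✓

D ≈ 256 mm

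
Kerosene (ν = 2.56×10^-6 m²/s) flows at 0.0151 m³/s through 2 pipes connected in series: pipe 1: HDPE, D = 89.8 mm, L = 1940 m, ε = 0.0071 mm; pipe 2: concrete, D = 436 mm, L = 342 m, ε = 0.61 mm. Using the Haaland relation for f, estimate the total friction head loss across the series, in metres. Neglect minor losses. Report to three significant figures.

H ≈ 118 m

Pipe 1: V = 2.384 m/s, Re = 8.36×10^4, ε/D = 7.91×10^-5, f = 0.01881, h_1 = f(L/D)V²/2g = 117.8 m
Pipe 2: V = 0.1011 m/s, Re = 1.72×10^4, ε/D = 0.00140, f = 0.02918, h_2 = f(L/D)V²/2g = 0.01193 m
Series → Q common, losses add: H = Σh = 117.8 m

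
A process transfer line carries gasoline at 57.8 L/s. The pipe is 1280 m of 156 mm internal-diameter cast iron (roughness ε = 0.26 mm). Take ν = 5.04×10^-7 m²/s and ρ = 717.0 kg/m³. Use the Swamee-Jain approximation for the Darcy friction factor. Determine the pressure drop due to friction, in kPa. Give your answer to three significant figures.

Δp ≈ 609 kPa

V = 4Q/(πD²) = 4·0.0578/(π·0.156²) = 3.024 m/s
Re = VD/ν = 3.024·0.156/5.04×10^-7 = 9.36×10^5 → turbulent
ε/D = 0.26/156 = 0.00167
Swamee-Jain: f = 0.02263
h_f = f(L/D)V²/(2g) = 0.02263·(1280/0.156)·3.024²/(2·9.81) = 86.55 m
Δp = ρg·h_f = 717.0·9.81·86.55 = 608.8 kPa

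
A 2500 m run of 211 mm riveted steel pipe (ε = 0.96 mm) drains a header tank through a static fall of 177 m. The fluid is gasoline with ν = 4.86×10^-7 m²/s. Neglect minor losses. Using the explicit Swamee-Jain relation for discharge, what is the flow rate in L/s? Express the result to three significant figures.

Swamee-Jain (Type II): Q = -0.965·√(gD⁵h_f/L)·ln[ε/(3.7D) + √(3.17ν²L/(gD³h_f))]
√(gD⁵h_f/L) = √(9.81·0.211⁵·177/2500) = 0.01704
ε/(3.7D) = 0.00123; √(3.17ν²L/(gD³h_f)) = 1.07×10^-5
Q = -0.965·0.01704·ln(0.001240) = 0.1101 m³/s
Check: V = 3.15 m/s, Re = 1.37×10^6, f = 0.02964, h_f = 177 m ≈ 177 m ✓

Q ≈ 110 L/s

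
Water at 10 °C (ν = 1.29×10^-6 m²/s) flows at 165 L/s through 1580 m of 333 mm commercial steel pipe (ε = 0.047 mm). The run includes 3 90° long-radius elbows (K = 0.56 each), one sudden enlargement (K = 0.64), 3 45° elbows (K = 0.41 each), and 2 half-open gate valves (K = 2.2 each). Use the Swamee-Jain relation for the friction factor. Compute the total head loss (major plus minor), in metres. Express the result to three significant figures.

H_L ≈ 14.4 m

V = 4Q/(πD²) = 1.895 m/s; V²/2g = 0.1829 m
Re = 4.89×10^5, ε/D = 1.41×10^-4 → f = 0.01496 (Swamee-Jain)
Major: h_f = f(L/D)·V²/2g = 0.01496·4745·0.1829 = 12.98 m
Minor: ΣK = 7.95; h_m = ΣK·V²/2g = 1.454 m
Total H_L = 12.98 + 1.454 = 14.44 m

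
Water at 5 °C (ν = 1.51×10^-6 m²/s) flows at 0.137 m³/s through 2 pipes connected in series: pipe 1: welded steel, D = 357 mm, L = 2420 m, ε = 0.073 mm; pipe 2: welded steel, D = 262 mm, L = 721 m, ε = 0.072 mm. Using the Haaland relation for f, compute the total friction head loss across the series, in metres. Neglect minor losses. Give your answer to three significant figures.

Pipe 1: V = 1.369 m/s, Re = 3.24×10^5, ε/D = 2.04×10^-4, f = 0.01597, h_1 = f(L/D)V²/2g = 10.33 m
Pipe 2: V = 2.541 m/s, Re = 4.41×10^5, ε/D = 2.75×10^-4, f = 0.01609, h_2 = f(L/D)V²/2g = 14.58 m
Series → Q common, losses add: H = Σh = 24.91 m

H ≈ 24.9 m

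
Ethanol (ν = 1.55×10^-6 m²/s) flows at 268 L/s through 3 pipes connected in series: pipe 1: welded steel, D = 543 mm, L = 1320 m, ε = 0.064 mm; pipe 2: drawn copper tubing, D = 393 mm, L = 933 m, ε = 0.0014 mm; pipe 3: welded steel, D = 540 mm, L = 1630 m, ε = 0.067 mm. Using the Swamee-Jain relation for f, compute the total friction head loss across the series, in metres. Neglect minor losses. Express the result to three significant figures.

Pipe 1: V = 1.157 m/s, Re = 4.05×10^5, ε/D = 1.18×10^-4, f = 0.01503, h_1 = f(L/D)V²/2g = 2.493 m
Pipe 2: V = 2.209 m/s, Re = 5.60×10^5, ε/D = 3.56×10^-6, f = 0.01289, h_2 = f(L/D)V²/2g = 7.614 m
Pipe 3: V = 1.170 m/s, Re = 4.08×10^5, ε/D = 1.24×10^-4, f = 0.01508, h_3 = f(L/D)V²/2g = 3.177 m
Series → Q common, losses add: H = Σh = 13.28 m

H ≈ 13.3 m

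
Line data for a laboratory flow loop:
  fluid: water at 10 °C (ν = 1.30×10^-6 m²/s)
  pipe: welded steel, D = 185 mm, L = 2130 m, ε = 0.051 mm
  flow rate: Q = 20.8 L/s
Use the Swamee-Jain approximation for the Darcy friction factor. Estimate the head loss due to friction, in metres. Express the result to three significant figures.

h_f ≈ 6.71 m

V = 4Q/(πD²) = 4·0.0208/(π·0.185²) = 0.7738 m/s
Re = VD/ν = 0.7738·0.185/1.30×10^-6 = 1.10×10^5 → turbulent
ε/D = 0.051/185 = 2.76×10^-4
Swamee-Jain: f = 0.01910
h_f = f(L/D)V²/(2g) = 0.01910·(2130/0.185)·0.7738²/(2·9.81) = 6.710 m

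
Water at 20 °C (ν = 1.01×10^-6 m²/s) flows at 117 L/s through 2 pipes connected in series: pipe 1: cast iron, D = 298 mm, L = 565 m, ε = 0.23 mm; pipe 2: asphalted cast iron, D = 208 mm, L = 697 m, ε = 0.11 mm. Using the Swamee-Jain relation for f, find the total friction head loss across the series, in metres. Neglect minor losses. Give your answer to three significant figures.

Pipe 1: V = 1.678 m/s, Re = 4.95×10^5, ε/D = 7.72×10^-4, f = 0.01930, h_1 = f(L/D)V²/2g = 5.248 m
Pipe 2: V = 3.443 m/s, Re = 7.09×10^5, ε/D = 5.29×10^-4, f = 0.01769, h_2 = f(L/D)V²/2g = 35.82 m
Series → Q common, losses add: H = Σh = 41.07 m

H ≈ 41.1 m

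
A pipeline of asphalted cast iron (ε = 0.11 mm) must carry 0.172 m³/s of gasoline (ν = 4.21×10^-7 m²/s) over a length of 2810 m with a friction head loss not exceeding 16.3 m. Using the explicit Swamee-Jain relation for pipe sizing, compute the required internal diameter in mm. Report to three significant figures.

Swamee-Jain (Type III): D = 0.66·[ε^1.25·(LQ²/(gh_f))^4.75 + ν·Q^9.4·(L/(gh_f))^5.2]^0.04
LQ²/(gh_f) = 0.5199; L/(gh_f) = 17.57
Term 1 = ε^1.25·(…)^4.75 = 5.04×10^-7; Term 2 = ν·Q^9.4·(…)^5.2 = 8.16×10^-8
D = 0.66·(5.04×10^-7 + 8.16×10^-8)^0.04 = 0.3717 m = 372 mm
Check: V = 1.58 m/s, Re = 1.40×10^6, f = 0.01552, h_f = 15.0 m ≈ 16.3 m ✓

D ≈ 372 mm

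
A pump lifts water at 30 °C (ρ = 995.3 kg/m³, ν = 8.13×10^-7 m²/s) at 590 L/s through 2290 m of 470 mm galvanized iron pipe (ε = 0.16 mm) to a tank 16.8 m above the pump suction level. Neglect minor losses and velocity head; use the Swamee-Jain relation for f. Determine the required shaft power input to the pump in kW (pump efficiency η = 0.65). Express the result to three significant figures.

P_shaft ≈ 550 kW

V = 4Q/(πD²) = 3.401 m/s; Re = 1.97×10^6; ε/D = 3.40×10^-4; f = 0.01577
h_f = f(L/D)V²/2g = 45.30 m
Total head H = z + h_f = 16.8 + 45.30 = 62.10 m
P_hyd = ρgQH = 995.3·9.81·0.590·62.10 = 357.7 kW
P_shaft = P_hyd/η = 357.7/0.65 = 550.4 kW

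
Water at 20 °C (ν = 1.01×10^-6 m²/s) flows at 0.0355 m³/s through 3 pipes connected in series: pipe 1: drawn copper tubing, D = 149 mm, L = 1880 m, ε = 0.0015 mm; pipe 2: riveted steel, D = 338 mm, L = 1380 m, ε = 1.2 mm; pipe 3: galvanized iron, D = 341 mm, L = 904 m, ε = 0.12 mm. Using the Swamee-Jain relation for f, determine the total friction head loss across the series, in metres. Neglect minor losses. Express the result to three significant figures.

H ≈ 39.9 m

Pipe 1: V = 2.036 m/s, Re = 3.00×10^5, ε/D = 1.01×10^-5, f = 0.01449, h_1 = f(L/D)V²/2g = 38.62 m
Pipe 2: V = 0.3956 m/s, Re = 1.32×10^5, ε/D = 0.00355, f = 0.02856, h_2 = f(L/D)V²/2g = 0.9305 m
Pipe 3: V = 0.3887 m/s, Re = 1.31×10^5, ε/D = 3.52×10^-4, f = 0.01903, h_3 = f(L/D)V²/2g = 0.3885 m
Series → Q common, losses add: H = Σh = 39.94 m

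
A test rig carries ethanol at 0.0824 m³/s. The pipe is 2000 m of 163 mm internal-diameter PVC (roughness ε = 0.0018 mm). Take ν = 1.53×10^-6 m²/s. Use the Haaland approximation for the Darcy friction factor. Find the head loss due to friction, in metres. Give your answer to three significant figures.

h_f ≈ 132 m

V = 4Q/(πD²) = 4·0.0824/(π·0.163²) = 3.949 m/s
Re = VD/ν = 3.949·0.163/1.53×10^-6 = 4.21×10^5 → turbulent
ε/D = 0.0018/163 = 1.10×10^-5
Haaland: f = 0.01359
h_f = f(L/D)V²/(2g) = 0.01359·(2000/0.163)·3.949²/(2·9.81) = 132.5 m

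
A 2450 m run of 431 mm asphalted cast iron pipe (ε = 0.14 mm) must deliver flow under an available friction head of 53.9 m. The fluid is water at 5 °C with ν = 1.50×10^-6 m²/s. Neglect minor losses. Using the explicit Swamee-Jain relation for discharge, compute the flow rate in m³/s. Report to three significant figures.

Q ≈ 0.499 m³/s

Swamee-Jain (Type II): Q = -0.965·√(gD⁵h_f/L)·ln[ε/(3.7D) + √(3.17ν²L/(gD³h_f))]
√(gD⁵h_f/L) = √(9.81·0.431⁵·53.9/2450) = 0.05666
ε/(3.7D) = 8.78×10^-5; √(3.17ν²L/(gD³h_f)) = 2.03×10^-5
Q = -0.965·0.05666·ln(1.081×10^-4) = 0.4993 m³/s
Check: V = 3.42 m/s, Re = 9.83×10^5, f = 0.01598, h_f = 54.2 m ≈ 53.9 m ✓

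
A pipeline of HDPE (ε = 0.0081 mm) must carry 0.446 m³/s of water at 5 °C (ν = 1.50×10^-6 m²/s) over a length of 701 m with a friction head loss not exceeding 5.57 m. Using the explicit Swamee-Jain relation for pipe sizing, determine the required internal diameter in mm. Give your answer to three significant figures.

Swamee-Jain (Type III): D = 0.66·[ε^1.25·(LQ²/(gh_f))^4.75 + ν·Q^9.4·(L/(gh_f))^5.2]^0.04
LQ²/(gh_f) = 2.552; L/(gh_f) = 12.83
Term 1 = ε^1.25·(…)^4.75 = 3.70×10^-5; Term 2 = ν·Q^9.4·(…)^5.2 = 4.39×10^-4
D = 0.66·(3.70×10^-5 + 4.39×10^-4)^0.04 = 0.4860 m = 486 mm
Check: V = 2.40 m/s, Re = 7.79×10^5, f = 0.01246, h_f = 5.29 m ≈ 5.57 m ✓

D ≈ 486 mm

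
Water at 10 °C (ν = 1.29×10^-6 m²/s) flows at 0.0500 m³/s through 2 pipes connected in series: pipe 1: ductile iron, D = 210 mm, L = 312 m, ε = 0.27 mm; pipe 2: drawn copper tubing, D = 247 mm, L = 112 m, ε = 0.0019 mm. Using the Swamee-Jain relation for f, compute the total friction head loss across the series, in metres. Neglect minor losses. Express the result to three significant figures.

Pipe 1: V = 1.444 m/s, Re = 2.35×10^5, ε/D = 0.00129, f = 0.02208, h_1 = f(L/D)V²/2g = 3.484 m
Pipe 2: V = 1.043 m/s, Re = 2.00×10^5, ε/D = 7.69×10^-6, f = 0.01561, h_2 = f(L/D)V²/2g = 0.3927 m
Series → Q common, losses add: H = Σh = 3.877 m

H ≈ 3.88 m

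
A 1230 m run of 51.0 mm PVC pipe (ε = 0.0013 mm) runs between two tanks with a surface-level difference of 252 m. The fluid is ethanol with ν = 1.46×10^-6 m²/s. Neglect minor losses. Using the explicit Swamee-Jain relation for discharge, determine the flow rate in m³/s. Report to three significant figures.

Swamee-Jain (Type II): Q = -0.965·√(gD⁵h_f/L)·ln[ε/(3.7D) + √(3.17ν²L/(gD³h_f))]
√(gD⁵h_f/L) = √(9.81·0.0510⁵·252/1230) = 8.327×10^-4
ε/(3.7D) = 6.89×10^-6; √(3.17ν²L/(gD³h_f)) = 1.59×10^-4
Q = -0.965·8.327×10^-4·ln(1.661×10^-4) = 0.006994 m³/s
Check: V = 3.42 m/s, Re = 1.20×10^5, f = 0.01739, h_f = 250 m ≈ 252 m ✓

Q ≈ 0.00699 m³/s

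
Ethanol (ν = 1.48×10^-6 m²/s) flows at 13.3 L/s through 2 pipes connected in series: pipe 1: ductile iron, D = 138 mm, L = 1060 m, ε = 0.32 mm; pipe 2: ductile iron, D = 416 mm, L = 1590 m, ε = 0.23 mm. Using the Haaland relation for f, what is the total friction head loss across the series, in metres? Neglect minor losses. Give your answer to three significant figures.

H ≈ 8.11 m

Pipe 1: V = 0.8892 m/s, Re = 8.29×10^4, ε/D = 0.00232, f = 0.02606, h_1 = f(L/D)V²/2g = 8.066 m
Pipe 2: V = 0.09785 m/s, Re = 2.75×10^4, ε/D = 5.53×10^-4, f = 0.02502, h_2 = f(L/D)V²/2g = 0.04668 m
Series → Q common, losses add: H = Σh = 8.112 m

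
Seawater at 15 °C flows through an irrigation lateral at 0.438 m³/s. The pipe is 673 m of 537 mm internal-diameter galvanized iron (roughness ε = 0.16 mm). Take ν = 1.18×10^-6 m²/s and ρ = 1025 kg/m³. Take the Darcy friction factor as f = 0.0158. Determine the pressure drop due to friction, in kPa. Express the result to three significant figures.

Δp ≈ 38.0 kPa

V = 4Q/(πD²) = 4·0.438/(π·0.537²) = 1.934 m/s
h_f = f(L/D)V²/(2g) = 0.01580·(673/0.537)·1.934²/(2·9.81) = 3.775 m
Δp = ρg·h_f = 1025·9.81·3.775 = 37.95 kPa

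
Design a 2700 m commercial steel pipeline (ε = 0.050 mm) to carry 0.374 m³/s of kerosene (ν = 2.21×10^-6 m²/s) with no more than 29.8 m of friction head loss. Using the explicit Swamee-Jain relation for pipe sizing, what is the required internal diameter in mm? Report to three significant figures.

Swamee-Jain (Type III): D = 0.66·[ε^1.25·(LQ²/(gh_f))^4.75 + ν·Q^9.4·(L/(gh_f))^5.2]^0.04
LQ²/(gh_f) = 1.292; L/(gh_f) = 9.236
Term 1 = ε^1.25·(…)^4.75 = 1.42×10^-5; Term 2 = ν·Q^9.4·(…)^5.2 = 2.24×10^-5
D = 0.66·(1.42×10^-5 + 2.24×10^-5)^0.04 = 0.4386 m = 439 mm
Check: V = 2.48 m/s, Re = 4.91×10^5, f = 0.01466, h_f = 28.2 m ≈ 29.8 m ✓

D ≈ 439 mm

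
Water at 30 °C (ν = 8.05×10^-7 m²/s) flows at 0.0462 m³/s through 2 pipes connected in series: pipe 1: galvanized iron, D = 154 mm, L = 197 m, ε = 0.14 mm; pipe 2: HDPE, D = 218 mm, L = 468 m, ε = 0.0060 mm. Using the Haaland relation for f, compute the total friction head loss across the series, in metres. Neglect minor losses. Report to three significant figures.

H ≈ 10.3 m

Pipe 1: V = 2.480 m/s, Re = 4.74×10^5, ε/D = 9.09×10^-4, f = 0.01981, h_1 = f(L/D)V²/2g = 7.947 m
Pipe 2: V = 1.238 m/s, Re = 3.35×10^5, ε/D = 2.75×10^-5, f = 0.01430, h_2 = f(L/D)V²/2g = 2.397 m
Series → Q common, losses add: H = Σh = 10.34 m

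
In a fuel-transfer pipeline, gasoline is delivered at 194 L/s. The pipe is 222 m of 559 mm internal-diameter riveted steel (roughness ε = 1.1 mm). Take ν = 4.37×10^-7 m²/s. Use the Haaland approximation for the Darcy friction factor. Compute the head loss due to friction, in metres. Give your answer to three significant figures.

h_f ≈ 0.298 m

V = 4Q/(πD²) = 4·0.194/(π·0.559²) = 0.7905 m/s
Re = VD/ν = 0.7905·0.559/4.37×10^-7 = 1.01×10^6 → turbulent
ε/D = 1.1/559 = 0.00197
Haaland: f = 0.02353
h_f = f(L/D)V²/(2g) = 0.02353·(222/0.559)·0.7905²/(2·9.81) = 0.2976 m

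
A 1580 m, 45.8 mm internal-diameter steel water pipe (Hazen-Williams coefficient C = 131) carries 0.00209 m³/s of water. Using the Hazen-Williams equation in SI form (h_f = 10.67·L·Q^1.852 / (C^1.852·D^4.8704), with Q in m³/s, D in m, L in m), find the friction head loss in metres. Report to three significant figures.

h_f ≈ 73.2 m

h_f = 10.67·1580·0.00209^1.852 / (131^1.852·0.0458^4.8704) = 73.23 m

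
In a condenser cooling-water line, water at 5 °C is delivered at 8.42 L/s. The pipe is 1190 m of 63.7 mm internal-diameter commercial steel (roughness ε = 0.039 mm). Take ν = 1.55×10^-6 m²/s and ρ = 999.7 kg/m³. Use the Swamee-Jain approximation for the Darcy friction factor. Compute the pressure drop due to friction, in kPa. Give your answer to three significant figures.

V = 4Q/(πD²) = 4·0.00842/(π·0.0637²) = 2.642 m/s
Re = VD/ν = 2.642·0.0637/1.55×10^-6 = 1.09×10^5 → turbulent
ε/D = 0.039/63.7 = 6.12×10^-4
Swamee-Jain: f = 0.02069
h_f = f(L/D)V²/(2g) = 0.02069·(1190/0.0637)·2.642²/(2·9.81) = 137.5 m
Δp = ρg·h_f = 999.7·9.81·137.5 = 1349 kPa

Δp ≈ 1350 kPa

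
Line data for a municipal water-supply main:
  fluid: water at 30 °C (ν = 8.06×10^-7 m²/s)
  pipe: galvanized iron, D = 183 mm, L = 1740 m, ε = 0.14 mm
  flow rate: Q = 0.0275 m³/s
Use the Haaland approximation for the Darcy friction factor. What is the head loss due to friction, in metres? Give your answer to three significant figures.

V = 4Q/(πD²) = 4·0.0275/(π·0.183²) = 1.046 m/s
Re = VD/ν = 1.046·0.183/8.06×10^-7 = 2.37×10^5 → turbulent
ε/D = 0.14/183 = 7.65×10^-4
Haaland: f = 0.01971
h_f = f(L/D)V²/(2g) = 0.01971·(1740/0.183)·1.046²/(2·9.81) = 10.44 m

h_f ≈ 10.4 m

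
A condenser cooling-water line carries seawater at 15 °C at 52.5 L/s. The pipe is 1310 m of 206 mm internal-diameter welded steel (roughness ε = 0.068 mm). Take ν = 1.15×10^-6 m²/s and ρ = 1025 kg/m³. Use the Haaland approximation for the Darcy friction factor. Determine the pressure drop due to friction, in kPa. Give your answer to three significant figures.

Δp ≈ 138 kPa

V = 4Q/(πD²) = 4·0.0525/(π·0.206²) = 1.575 m/s
Re = VD/ν = 1.575·0.206/1.15×10^-6 = 2.82×10^5 → turbulent
ε/D = 0.068/206 = 3.30×10^-4
Haaland: f = 0.01710
h_f = f(L/D)V²/(2g) = 0.01710·(1310/0.206)·1.575²/(2·9.81) = 13.75 m
Δp = ρg·h_f = 1025·9.81·13.75 = 138.3 kPa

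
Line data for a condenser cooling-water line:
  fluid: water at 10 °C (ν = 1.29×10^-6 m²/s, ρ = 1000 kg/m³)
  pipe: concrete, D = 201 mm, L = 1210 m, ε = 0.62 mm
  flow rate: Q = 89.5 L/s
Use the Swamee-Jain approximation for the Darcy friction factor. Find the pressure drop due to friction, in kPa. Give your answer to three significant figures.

Δp ≈ 642 kPa

V = 4Q/(πD²) = 4·0.0895/(π·0.201²) = 2.821 m/s
Re = VD/ν = 2.821·0.201/1.29×10^-6 = 4.39×10^5 → turbulent
ε/D = 0.62/201 = 0.00308
Swamee-Jain: f = 0.02679
h_f = f(L/D)V²/(2g) = 0.02679·(1210/0.201)·2.821²/(2·9.81) = 65.40 m
Δp = ρg·h_f = 1000·9.81·65.40 = 641.6 kPa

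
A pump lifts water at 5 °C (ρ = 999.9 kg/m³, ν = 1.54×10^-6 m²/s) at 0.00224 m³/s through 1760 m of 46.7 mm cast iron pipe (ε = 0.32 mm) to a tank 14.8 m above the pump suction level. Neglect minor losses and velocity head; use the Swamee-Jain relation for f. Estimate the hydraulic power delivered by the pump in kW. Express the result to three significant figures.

P_hyd ≈ 2.91 kW

V = 4Q/(πD²) = 1.308 m/s; Re = 3.97×10^4; ε/D = 0.00685; f = 0.03576
h_f = f(L/D)V²/2g = 117.5 m
Total head H = z + h_f = 14.8 + 117.5 = 132.3 m
P_hyd = ρgQH = 999.9·9.81·0.00224·132.3 = 2.906 kW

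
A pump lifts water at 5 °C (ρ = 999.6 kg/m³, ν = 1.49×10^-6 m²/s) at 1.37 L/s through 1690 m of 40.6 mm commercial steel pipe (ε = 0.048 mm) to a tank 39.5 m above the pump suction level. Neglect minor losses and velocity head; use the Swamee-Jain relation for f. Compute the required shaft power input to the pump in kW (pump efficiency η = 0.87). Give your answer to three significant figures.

V = 4Q/(πD²) = 1.058 m/s; Re = 2.88×10^4; ε/D = 0.00118; f = 0.02674
h_f = f(L/D)V²/2g = 63.53 m
Total head H = z + h_f = 39.5 + 63.53 = 103.0 m
P_hyd = ρgQH = 999.6·9.81·0.00137·103.0 = 1.384 kW
P_shaft = P_hyd/η = 1.384/0.87 = 1.591 kW

P_shaft ≈ 1.59 kW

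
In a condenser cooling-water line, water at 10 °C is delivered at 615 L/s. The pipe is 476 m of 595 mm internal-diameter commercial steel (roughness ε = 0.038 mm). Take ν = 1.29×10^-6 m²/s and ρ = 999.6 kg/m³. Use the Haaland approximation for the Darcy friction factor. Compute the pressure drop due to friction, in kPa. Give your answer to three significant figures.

V = 4Q/(πD²) = 4·0.615/(π·0.595²) = 2.212 m/s
Re = VD/ν = 2.212·0.595/1.29×10^-6 = 1.02×10^6 → turbulent
ε/D = 0.038/595 = 6.39×10^-5
Haaland: f = 0.01273
h_f = f(L/D)V²/(2g) = 0.01273·(476/0.595)·2.212²/(2·9.81) = 2.540 m
Δp = ρg·h_f = 999.6·9.81·2.540 = 24.91 kPa

Δp ≈ 24.9 kPa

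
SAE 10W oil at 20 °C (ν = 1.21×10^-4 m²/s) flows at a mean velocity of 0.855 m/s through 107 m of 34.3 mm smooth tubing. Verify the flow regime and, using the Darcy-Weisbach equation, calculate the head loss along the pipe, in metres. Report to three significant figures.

h_f ≈ 30.7 m

Re = VD/ν = 0.855·0.03430/1.21×10^-4 = 242 → laminar (Re < 2300)
f = 64/Re = 0.2641
h_f = f(L/D)V²/(2g) = 0.2641·(107/0.03430)·0.855²/(2·9.81) = 30.69 m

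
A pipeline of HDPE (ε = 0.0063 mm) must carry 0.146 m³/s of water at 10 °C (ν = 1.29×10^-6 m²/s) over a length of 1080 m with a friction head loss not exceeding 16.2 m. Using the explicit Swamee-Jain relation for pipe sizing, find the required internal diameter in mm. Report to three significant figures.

D ≈ 278 mm

Swamee-Jain (Type III): D = 0.66·[ε^1.25·(LQ²/(gh_f))^4.75 + ν·Q^9.4·(L/(gh_f))^5.2]^0.04
LQ²/(gh_f) = 0.1449; L/(gh_f) = 6.796
Term 1 = ε^1.25·(…)^4.75 = 3.26×10^-11; Term 2 = ν·Q^9.4·(…)^5.2 = 3.83×10^-10
D = 0.66·(3.26×10^-11 + 3.83×10^-10)^0.04 = 0.2782 m = 278 mm
Check: V = 2.40 m/s, Re = 5.18×10^5, f = 0.01337, h_f = 15.3 m ≈ 16.2 m ✓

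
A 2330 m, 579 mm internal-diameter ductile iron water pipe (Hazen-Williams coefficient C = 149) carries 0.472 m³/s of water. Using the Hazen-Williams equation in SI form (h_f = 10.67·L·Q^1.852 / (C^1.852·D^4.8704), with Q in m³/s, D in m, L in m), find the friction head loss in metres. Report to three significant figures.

h_f ≈ 8.37 m

h_f = 10.67·2330·0.472^1.852 / (149^1.852·0.579^4.8704) = 8.371 m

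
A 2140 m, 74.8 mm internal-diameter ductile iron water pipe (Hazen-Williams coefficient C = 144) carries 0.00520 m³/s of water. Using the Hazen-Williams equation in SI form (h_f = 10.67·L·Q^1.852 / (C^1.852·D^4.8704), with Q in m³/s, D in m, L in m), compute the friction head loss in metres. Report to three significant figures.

h_f ≈ 41.3 m

h_f = 10.67·2140·0.00520^1.852 / (144^1.852·0.0748^4.8704) = 41.29 m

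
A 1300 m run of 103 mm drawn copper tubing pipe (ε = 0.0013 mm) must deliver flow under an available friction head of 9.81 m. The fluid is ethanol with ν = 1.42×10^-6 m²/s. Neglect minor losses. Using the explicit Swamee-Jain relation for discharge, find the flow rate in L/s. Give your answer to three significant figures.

Q ≈ 7.30 L/s

Swamee-Jain (Type II): Q = -0.965·√(gD⁵h_f/L)·ln[ε/(3.7D) + √(3.17ν²L/(gD³h_f))]
√(gD⁵h_f/L) = √(9.81·0.103⁵·9.81/1300) = 9.264×10^-4
ε/(3.7D) = 3.41×10^-6; √(3.17ν²L/(gD³h_f)) = 2.81×10^-4
Q = -0.965·9.264×10^-4·ln(2.845×10^-4) = 0.007299 m³/s
Check: V = 0.876 m/s, Re = 6.35×10^4, f = 0.01974, h_f = 9.75 m ≈ 9.81 m ✓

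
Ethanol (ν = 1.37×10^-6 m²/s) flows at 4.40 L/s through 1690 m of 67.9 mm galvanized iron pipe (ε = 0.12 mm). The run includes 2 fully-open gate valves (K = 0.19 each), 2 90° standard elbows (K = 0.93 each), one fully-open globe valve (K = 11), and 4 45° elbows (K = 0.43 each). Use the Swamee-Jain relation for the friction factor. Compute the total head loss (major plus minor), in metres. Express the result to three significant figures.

V = 4Q/(πD²) = 1.215 m/s; V²/2g = 0.07526 m
Re = 6.02×10^4, ε/D = 0.00177 → f = 0.02573 (Swamee-Jain)
Major: h_f = f(L/D)·V²/2g = 0.02573·24890·0.07526 = 48.20 m
Minor: ΣK = 15.0; h_m = ΣK·V²/2g = 1.126 m
Total H_L = 48.20 + 1.126 = 49.33 m

H_L ≈ 49.3 m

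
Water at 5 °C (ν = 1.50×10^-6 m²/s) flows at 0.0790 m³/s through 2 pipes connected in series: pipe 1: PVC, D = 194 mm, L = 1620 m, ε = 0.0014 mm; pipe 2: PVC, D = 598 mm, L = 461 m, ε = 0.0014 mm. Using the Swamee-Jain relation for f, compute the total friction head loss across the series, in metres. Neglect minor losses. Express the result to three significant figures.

Pipe 1: V = 2.673 m/s, Re = 3.46×10^5, ε/D = 7.22×10^-6, f = 0.01409, h_1 = f(L/D)V²/2g = 42.84 m
Pipe 2: V = 0.2813 m/s, Re = 1.12×10^5, ε/D = 2.34×10^-6, f = 0.01746, h_2 = f(L/D)V²/2g = 0.05427 m
Series → Q common, losses add: H = Σh = 42.90 m

H ≈ 42.9 m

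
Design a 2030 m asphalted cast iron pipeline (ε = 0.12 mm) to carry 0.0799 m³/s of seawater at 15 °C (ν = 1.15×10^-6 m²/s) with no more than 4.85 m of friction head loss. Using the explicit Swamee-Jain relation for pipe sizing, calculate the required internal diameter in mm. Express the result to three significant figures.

Swamee-Jain (Type III): D = 0.66·[ε^1.25·(LQ²/(gh_f))^4.75 + ν·Q^9.4·(L/(gh_f))^5.2]^0.04
LQ²/(gh_f) = 0.2724; L/(gh_f) = 42.67
Term 1 = ε^1.25·(…)^4.75 = 2.61×10^-8; Term 2 = ν·Q^9.4·(…)^5.2 = 1.66×10^-8
D = 0.66·(2.61×10^-8 + 1.66×10^-8)^0.04 = 0.3348 m = 335 mm
Check: V = 0.908 m/s, Re = 2.64×10^5, f = 0.01766, h_f = 4.50 m ≈ 4.85 m ✓

D ≈ 335 mm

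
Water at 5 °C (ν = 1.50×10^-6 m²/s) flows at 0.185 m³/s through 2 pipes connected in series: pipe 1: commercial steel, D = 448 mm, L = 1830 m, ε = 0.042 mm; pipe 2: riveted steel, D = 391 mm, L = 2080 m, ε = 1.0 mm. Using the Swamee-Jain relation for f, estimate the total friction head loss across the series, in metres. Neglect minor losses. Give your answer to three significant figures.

Pipe 1: V = 1.174 m/s, Re = 3.51×10^5, ε/D = 9.38×10^-5, f = 0.01505, h_1 = f(L/D)V²/2g = 4.316 m
Pipe 2: V = 1.541 m/s, Re = 4.02×10^5, ε/D = 0.00256, f = 0.02554, h_2 = f(L/D)V²/2g = 16.44 m
Series → Q common, losses add: H = Σh = 20.75 m

H ≈ 20.8 m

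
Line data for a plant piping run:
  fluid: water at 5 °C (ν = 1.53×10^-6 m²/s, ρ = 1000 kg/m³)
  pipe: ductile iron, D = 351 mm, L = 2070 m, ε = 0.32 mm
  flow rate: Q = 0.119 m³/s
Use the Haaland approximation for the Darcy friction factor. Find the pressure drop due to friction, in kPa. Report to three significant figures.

V = 4Q/(πD²) = 4·0.119/(π·0.351²) = 1.230 m/s
Re = VD/ν = 1.230·0.351/1.53×10^-6 = 2.82×10^5 → turbulent
ε/D = 0.32/351 = 9.12×10^-4
Haaland: f = 0.02020
h_f = f(L/D)V²/(2g) = 0.02020·(2070/0.351)·1.230²/(2·9.81) = 9.182 m
Δp = ρg·h_f = 1000·9.81·9.182 = 90.07 kPa

Δp ≈ 90.1 kPa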